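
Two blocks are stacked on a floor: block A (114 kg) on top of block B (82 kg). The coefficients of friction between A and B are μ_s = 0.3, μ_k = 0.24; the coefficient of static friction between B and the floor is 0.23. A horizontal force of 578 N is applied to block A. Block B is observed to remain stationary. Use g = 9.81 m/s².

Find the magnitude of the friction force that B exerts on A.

f ≈ 268 N

Between the blocks, N₁ = m_A g = 1118 N.
Maximum static friction on A from B: μ_s N₁ = 0.3×1118 = 335.5 N.
P = 578 N exceeds that limit, so A slips over B and the interface friction becomes kinetic: f₁ = μ_k N₁ = 0.24×1118 = 268 N.
B experiences an equal 268 N forward from A (third law). B is in equilibrium, so the floor supplies f₂ = 268 N of static friction (limit μ_s(m_A+m_B)g = 442.2 N, not exceeded).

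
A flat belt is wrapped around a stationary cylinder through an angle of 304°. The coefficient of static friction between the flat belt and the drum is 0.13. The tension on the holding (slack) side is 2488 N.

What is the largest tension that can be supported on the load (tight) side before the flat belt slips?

At impending slip the capstan equation gives T₂/T₁ = e^{μβ} with β in radians.
β = 304° × π/180 = 5.306 rad.
e^{μβ} = e^{0.13×5.306} = 1.993.
T₂ = T₁ · e^{μβ} = 2488 × 1.993 = 4960 N.

T_max ≈ 4960 N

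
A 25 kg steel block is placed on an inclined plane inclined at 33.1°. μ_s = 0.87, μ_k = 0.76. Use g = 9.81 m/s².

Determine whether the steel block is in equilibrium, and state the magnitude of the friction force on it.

N = m g cos θ = 205 N.
Down-slope weight component: m g sin θ = 134 N.
μ_s N = 179 N.
134 ≤ 179 N, so it stays put; friction = 134 N.

f ≈ 134 N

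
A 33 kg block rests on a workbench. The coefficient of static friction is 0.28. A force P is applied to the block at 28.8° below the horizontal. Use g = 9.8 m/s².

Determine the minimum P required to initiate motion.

N = m g + P sin α (the push presses the block into the workbench).
At impending slip, P cos α = μ_s N = μ_s (m g + P sin α).
Solving: P (cos α − μ_s sin α) = μ_s m g → P = 0.28×323/(cos 28.8° − 0.28 sin 28.8°) = 90.6/0.7414 = 122 N.

P ≈ 122 N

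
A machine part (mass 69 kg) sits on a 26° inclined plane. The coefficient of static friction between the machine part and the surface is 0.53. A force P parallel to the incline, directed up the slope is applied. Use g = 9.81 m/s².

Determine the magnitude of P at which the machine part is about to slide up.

At impending motion up the slope, friction acts down-slope at its limit: f = μ_s N.
P is parallel to the surface, so N = m g cos θ = 608 N.
Along the incline: P = m g sin θ + μ_s N = 297 + 0.53×608 = 619 N.

P ≈ 619 N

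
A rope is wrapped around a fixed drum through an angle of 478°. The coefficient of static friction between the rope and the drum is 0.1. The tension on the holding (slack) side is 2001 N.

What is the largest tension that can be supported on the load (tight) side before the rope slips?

At impending slip the capstan equation gives T₂/T₁ = e^{μβ} with β in radians.
β = 478° × π/180 = 8.343 rad.
e^{μβ} = e^{0.1×8.343} = 2.303.
T₂ = T₁ · e^{μβ} = 2001 × 2.303 = 4610 N.

T_max ≈ 4610 N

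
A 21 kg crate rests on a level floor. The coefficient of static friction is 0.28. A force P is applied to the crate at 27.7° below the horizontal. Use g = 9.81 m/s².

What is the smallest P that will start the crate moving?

P ≈ 76.4 N

N = m g + P sin α (the push presses the crate into the level floor).
At impending slip, P cos α = μ_s N = μ_s (m g + P sin α).
Solving: P (cos α − μ_s sin α) = μ_s m g → P = 0.28×206/(cos 27.7° − 0.28 sin 27.7°) = 57.7/0.7552 = 76.4 N.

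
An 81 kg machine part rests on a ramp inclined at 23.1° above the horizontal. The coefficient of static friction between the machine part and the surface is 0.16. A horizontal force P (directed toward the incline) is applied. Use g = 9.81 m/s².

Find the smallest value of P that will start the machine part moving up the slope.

P ≈ 500 N

At impending motion up the slope, friction acts down-slope at its limit: f = μ_s N.
Perpendicular to the incline: N = m g cos θ + P sin θ.
Along the incline: P cos θ = m g sin θ + μ_s N = m g sin θ + μ_s (m g cos θ + P sin θ).
Solving, P (cos θ − μ_s sin θ) = m g (sin θ + μ_s cos θ), so P = 81×9.81×(sin 23.1° + 0.16 cos 23.1°)/(cos 23.1° − 0.16 sin 23.1°) = 795×0.5395/0.857 = 500 N.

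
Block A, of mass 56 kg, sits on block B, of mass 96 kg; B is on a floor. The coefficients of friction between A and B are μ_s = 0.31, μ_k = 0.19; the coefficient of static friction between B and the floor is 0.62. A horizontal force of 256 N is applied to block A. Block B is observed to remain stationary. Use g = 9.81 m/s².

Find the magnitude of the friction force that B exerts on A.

f ≈ 104 N

Normal force at the A–B interface: N₁ = m_A g = 549.4 N.
So the A–B interface can sustain at most μ_s N₁ = 170.3 N of static friction.
P = 256 N exceeds that limit, so A slips over B and the interface friction becomes kinetic: f₁ = μ_k N₁ = 0.19×549.4 = 104 N.
By Newton's third law B feels 104 N forward from A. With B stationary, the floor's static friction on B balances it: f₂ = 104 N (well within μ_s(m_A+m_B)g = 924.5 N).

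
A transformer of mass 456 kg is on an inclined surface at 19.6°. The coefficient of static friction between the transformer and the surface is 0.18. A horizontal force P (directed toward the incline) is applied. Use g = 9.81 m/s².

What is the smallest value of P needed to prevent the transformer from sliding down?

The transformer tends to slide down (tan θ > μ_s), so at the point of impending slip friction acts up-slope at its limit: f = μ_s N.
Perpendicular to the incline: N = m g cos θ + P sin θ.
Along the incline: P cos θ + μ_s N = m g sin θ, i.e. P cos θ + μ_s (m g cos θ + P sin θ) = m g sin θ.
Solving, P (cos θ + μ_s sin θ) = m g (sin θ − μ_s cos θ), so P = 4470×0.1659/1.002 = 740 N.

P_min ≈ 740 N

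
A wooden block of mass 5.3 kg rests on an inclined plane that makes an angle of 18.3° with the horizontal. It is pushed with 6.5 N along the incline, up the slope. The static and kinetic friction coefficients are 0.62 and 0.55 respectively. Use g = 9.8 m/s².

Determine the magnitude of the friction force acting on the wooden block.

Perpendicular to the surface, N = m g cos θ = 5.3·9.8·cos 18.3° = 49.31 N.
For equilibrium along the incline the friction force must supply f = m g sin θ − P = 16.31 − 6.5 = 9.809 N (positive meaning up-slope).
Static friction can supply at most μ_s N = 30.57 N.
Since |9.809| ≤ 30.57 N, the wooden block remains in static equilibrium and friction takes exactly the required value.

f ≈ 9.81 N (up the incline)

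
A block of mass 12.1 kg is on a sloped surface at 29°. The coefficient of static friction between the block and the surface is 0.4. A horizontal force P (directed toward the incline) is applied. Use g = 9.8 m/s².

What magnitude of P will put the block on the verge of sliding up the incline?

At impending motion up the slope, friction acts down-slope at its limit: f = μ_s N.
Perpendicular to the incline: N = m g cos θ + P sin θ.
Along the incline: P cos θ = m g sin θ + μ_s N = m g sin θ + μ_s (m g cos θ + P sin θ).
Solving, P (cos θ − μ_s sin θ) = m g (sin θ + μ_s cos θ), so P = 12.1×9.8×(sin 29° + 0.4 cos 29°)/(cos 29° − 0.4 sin 29°) = 119×0.8347/0.6807 = 145 N.

P ≈ 145 N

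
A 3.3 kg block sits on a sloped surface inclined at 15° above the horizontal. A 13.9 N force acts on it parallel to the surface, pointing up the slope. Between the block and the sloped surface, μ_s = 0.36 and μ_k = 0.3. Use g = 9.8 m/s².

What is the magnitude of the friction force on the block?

f ≈ 5.53 N (down the incline)

Normal force: N = m g cos θ = 3.3 × 9.8 × cos 15° = 31.24 N.
For equilibrium along the incline the friction force must supply f = m g sin θ − P = 8.37 − 13.9 = -5.53 N (positive meaning up-slope).
Static friction can supply at most μ_s N = 11.25 N.
Since |-5.53| ≤ 11.25 N, no slip — friction simply equals what equilibrium demands.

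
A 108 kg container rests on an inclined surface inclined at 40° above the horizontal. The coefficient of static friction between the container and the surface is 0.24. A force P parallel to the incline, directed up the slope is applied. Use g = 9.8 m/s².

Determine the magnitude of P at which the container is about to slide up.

P ≈ 875 N

At impending motion up the slope, friction acts down-slope at its limit: f = μ_s N.
P is parallel to the surface, so N = m g cos θ = 811 N.
Along the incline: P = m g sin θ + μ_s N = 680 + 0.24×811 = 875 N.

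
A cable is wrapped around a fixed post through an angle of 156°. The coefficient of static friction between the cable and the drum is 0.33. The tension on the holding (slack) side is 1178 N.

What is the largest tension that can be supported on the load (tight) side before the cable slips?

At impending slip the capstan equation gives T₂/T₁ = e^{μβ} with β in radians.
β = 156° × π/180 = 2.723 rad.
e^{μβ} = e^{0.33×2.723} = 2.456.
T₂ = T₁ · e^{μβ} = 1178 × 2.456 = 2890 N.

T_max ≈ 2890 N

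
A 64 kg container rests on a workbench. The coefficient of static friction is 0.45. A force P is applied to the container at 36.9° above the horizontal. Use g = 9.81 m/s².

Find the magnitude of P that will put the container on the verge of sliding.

P ≈ 264 N

N = m g − P sin α (the pull lifts the container).
At impending slip, P cos α = μ_s N = μ_s (m g − P sin α).
Solving: P (cos α + μ_s sin α) = μ_s m g → P = 0.45×628/(cos 36.9° + 0.45 sin 36.9°) = 283/1.07 = 264 N.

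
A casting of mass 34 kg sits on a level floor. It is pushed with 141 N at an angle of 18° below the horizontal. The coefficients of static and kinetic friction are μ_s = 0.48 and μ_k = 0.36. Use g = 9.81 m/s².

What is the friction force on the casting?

f ≈ 134 N

The vertical component of P adds to the normal force: N = m g + P sin α = 333.5 + 43.57 = 377.1 N.
Horizontally, friction must balance P cos α = 134.1 N.
μ_s N = 0.48 × 377.1 = 181 N.
134.1 ≤ 181 N → static; friction equals the required 134 N.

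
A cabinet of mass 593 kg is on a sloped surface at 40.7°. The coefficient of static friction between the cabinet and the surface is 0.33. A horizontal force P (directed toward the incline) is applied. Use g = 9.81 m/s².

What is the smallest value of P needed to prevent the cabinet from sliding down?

P_min ≈ 2400 N

The cabinet tends to slide down (tan θ > μ_s), so at the point of impending slip friction acts up-slope at its limit: f = μ_s N.
Perpendicular to the incline: N = m g cos θ + P sin θ.
Along the incline: P cos θ + μ_s N = m g sin θ, i.e. P cos θ + μ_s (m g cos θ + P sin θ) = m g sin θ.
Solving, P (cos θ + μ_s sin θ) = m g (sin θ − μ_s cos θ), so P = 5820×0.4019/0.9733 = 2400 N.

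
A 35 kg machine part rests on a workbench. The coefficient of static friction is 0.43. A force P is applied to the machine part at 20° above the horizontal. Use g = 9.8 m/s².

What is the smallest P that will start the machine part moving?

P ≈ 136 N

N = m g − P sin α (the pull lifts the machine part).
At impending slip, P cos α = μ_s N = μ_s (m g − P sin α).
Solving: P (cos α + μ_s sin α) = μ_s m g → P = 0.43×343/(cos 20° + 0.43 sin 20°) = 147/1.087 = 136 N.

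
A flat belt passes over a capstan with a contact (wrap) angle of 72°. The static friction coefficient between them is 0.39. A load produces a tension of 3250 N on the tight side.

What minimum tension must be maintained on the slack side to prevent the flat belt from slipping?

Capstan equation at impending slip: T_tight/T_slack = e^{μβ}.
β = 72° = 1.257 rad; e^{μβ} = e^{0.39×1.257} = 1.632.
T_slack = T_tight / e^{μβ} = 3250 / 1.632 = 1990 N.

T_min ≈ 1990 N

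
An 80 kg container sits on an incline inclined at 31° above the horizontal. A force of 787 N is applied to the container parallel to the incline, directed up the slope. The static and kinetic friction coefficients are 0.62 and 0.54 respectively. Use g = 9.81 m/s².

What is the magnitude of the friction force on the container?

f ≈ 383 N (down the incline)

Perpendicular to the surface, N = m g cos θ = 80·9.81·cos 31° = 672.7 N.
The friction needed for equilibrium is m g sin θ − P = 404.2 − 787 = -382.8 N, measured positive up-slope.
The static-friction ceiling is μ_s N = 0.62 × 672.7 = 417.1 N.
Since |-382.8| ≤ 417.1 N, static friction is sufficient; f equals the required value, not μ_s N.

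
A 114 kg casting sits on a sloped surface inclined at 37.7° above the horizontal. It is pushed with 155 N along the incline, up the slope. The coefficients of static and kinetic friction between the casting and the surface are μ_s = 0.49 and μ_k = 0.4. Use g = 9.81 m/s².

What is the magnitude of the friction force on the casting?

f ≈ 354 N (up the incline)

The normal reaction is N = m g cos θ = 884.9 N.
For equilibrium along the incline the friction force must supply f = m g sin θ − P = 683.9 − 155 = 528.9 N (positive meaning up-slope).
Static friction can supply at most μ_s N = 433.6 N.
Since |528.9| > 433.6 N, static friction cannot hold it; the casting slides down the incline and kinetic friction applies: f = μ_k N = 0.4 × 884.9 = 354 N.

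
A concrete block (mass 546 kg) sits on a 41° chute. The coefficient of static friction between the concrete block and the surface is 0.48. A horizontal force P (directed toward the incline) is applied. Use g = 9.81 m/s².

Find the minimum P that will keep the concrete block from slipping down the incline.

P_min ≈ 1470 N

The concrete block tends to slide down (tan θ > μ_s), so at the point of impending slip friction acts up-slope at its limit: f = μ_s N.
Perpendicular to the incline: N = m g cos θ + P sin θ.
Along the incline: P cos θ + μ_s N = m g sin θ, i.e. P cos θ + μ_s (m g cos θ + P sin θ) = m g sin θ.
Solving, P (cos θ + μ_s sin θ) = m g (sin θ − μ_s cos θ), so P = 5360×0.2938/1.07 = 1470 N.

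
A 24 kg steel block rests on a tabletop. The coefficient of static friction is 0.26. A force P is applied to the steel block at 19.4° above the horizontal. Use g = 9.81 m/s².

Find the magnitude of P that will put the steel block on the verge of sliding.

P ≈ 59.5 N

N = m g − P sin α (the pull lifts the steel block).
At impending slip, P cos α = μ_s N = μ_s (m g − P sin α).
Solving: P (cos α + μ_s sin α) = μ_s m g → P = 0.26×235/(cos 19.4° + 0.26 sin 19.4°) = 61.2/1.03 = 59.5 N.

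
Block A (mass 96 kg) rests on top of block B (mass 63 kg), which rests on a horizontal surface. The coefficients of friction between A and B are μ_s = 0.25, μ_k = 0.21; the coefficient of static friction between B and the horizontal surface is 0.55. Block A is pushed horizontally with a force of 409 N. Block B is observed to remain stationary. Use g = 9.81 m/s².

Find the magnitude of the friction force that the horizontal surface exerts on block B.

The normal force B exerts on A is simply A's weight, N₁ = 941.8 N.
So the A–B interface can sustain at most μ_s N₁ = 235.4 N of static friction.
P = 409 N exceeds that limit, so A slips over B and the interface friction becomes kinetic: f₁ = μ_k N₁ = 0.21×941.8 = 198 N.
By Newton's third law B feels 198 N forward from A. With B stationary, the floor's static friction on B balances it: f₂ = 198 N (well within μ_s(m_A+m_B)g = 857.9 N).

f ≈ 198 N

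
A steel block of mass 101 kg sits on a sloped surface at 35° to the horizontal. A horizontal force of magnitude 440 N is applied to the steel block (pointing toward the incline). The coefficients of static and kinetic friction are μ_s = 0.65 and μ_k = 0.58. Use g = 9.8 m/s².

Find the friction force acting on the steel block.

f ≈ 207 N (up the incline)

Resolve perpendicular to the incline: N = m g cos θ + P sin θ = 101×9.8×cos 35° + 440×sin 35° = 1063 N.
Along the incline, the net driving force (taking up-slope positive) is P cos θ − m g sin θ = 360.4 − 567.7 = -207.3 N, so equilibrium requires friction f = 207.3 N (up-slope).
The limit of static friction is μ_s N = 691.1 N.
|f_req| = 207.3 ≤ 691.1 N → the steel block is in equilibrium; friction equals the required value.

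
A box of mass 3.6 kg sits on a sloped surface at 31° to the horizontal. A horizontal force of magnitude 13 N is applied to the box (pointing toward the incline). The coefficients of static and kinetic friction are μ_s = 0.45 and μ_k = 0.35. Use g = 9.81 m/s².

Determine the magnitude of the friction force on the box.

Normal direction: N = m g cos θ + P sin θ = 36.97 N.
Along the incline, the net driving force (taking up-slope positive) is P cos θ − m g sin θ = 11.14 − 18.19 = -7.046 N, so equilibrium requires friction f = 7.046 N (up-slope).
The limit of static friction is μ_s N = 16.64 N.
Since 7.046 N is within the 16.64 N limit, the box stays put and friction is exactly 7.05 N.

f ≈ 7.05 N (up the incline)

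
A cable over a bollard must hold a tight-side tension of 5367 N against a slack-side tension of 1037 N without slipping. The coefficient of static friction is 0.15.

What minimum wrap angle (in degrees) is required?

β_min ≈ 628°

T₂/T₁ = e^{μβ} → β = ln(T₂/T₁)/μ.
β = ln(5367/1037)/0.15 = 1.644/0.15 = 10.96 rad.
In degrees: β = 10.96 × 180/π = 628°.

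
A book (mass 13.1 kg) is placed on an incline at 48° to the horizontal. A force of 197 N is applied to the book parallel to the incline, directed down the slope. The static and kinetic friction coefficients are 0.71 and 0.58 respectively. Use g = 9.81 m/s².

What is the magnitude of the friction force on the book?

f ≈ 49.9 N (up the incline)

Perpendicular to the surface, N = m g cos θ = 13.1·9.81·cos 48° = 85.99 N.
The friction needed for equilibrium is m g sin θ + P = 95.5 + 197 = 292.5 N, measured positive up-slope.
Static friction can supply at most μ_s N = 61.05 N.
|292.5| exceeds 61.05 N, so the book slips down-slope; friction is kinetic, f = μ_k N = 0.58×85.99 = 49.9 N.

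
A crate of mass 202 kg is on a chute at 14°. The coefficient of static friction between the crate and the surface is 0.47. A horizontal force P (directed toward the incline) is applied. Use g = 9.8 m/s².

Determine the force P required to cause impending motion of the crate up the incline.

P ≈ 1610 N

At impending motion up the slope, friction acts down-slope at its limit: f = μ_s N.
Perpendicular to the incline: N = m g cos θ + P sin θ.
Along the incline: P cos θ = m g sin θ + μ_s N = m g sin θ + μ_s (m g cos θ + P sin θ).
Solving, P (cos θ − μ_s sin θ) = m g (sin θ + μ_s cos θ), so P = 202×9.8×(sin 14° + 0.47 cos 14°)/(cos 14° − 0.47 sin 14°) = 1980×0.698/0.8566 = 1610 N.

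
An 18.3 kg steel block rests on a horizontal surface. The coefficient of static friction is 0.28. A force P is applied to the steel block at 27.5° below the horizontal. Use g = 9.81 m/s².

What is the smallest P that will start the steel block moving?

P ≈ 66.3 N

N = m g + P sin α (the push presses the steel block into the horizontal surface).
At impending slip, P cos α = μ_s N = μ_s (m g + P sin α).
Solving: P (cos α − μ_s sin α) = μ_s m g → P = 0.28×180/(cos 27.5° − 0.28 sin 27.5°) = 50.3/0.7577 = 66.3 N.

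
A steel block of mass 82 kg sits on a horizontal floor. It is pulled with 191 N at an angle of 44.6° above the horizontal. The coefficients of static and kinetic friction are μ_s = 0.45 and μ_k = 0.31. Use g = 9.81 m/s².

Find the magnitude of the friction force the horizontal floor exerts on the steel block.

f ≈ 136 N

Vertical equilibrium gives N = m g − P sin α = 670.3 N.
For equilibrium, f = P cos α = 191×cos 44.6° = 136 N.
The static-friction limit is μ_s N = 301.6 N.
Since 136 N does not exceed the limit, the steel block stays at rest and f = 136 N.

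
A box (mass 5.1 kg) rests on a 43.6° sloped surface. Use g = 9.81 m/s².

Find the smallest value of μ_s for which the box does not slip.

μ_s,min ≈ 0.952

At the slip threshold m g sin θ = μ_s m g cos θ, so μ_s,min = tan θ.
μ_s,min = tan 43.6° = 0.952.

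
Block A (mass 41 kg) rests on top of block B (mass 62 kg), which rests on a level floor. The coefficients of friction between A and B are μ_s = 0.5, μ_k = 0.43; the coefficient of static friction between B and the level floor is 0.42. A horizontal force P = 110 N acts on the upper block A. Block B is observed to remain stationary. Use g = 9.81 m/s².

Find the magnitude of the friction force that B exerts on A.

The normal force B exerts on A is simply A's weight, N₁ = 402.2 N.
So the A–B interface can sustain at most μ_s N₁ = 201.1 N of static friction.
Since P = 110 N ≤ 201.1 N, A does not slip on B; friction on A equals P = 110 N.
By Newton's third law B feels 110 N forward from A. With B stationary, the floor's static friction on B balances it: f₂ = 110 N (well within μ_s(m_A+m_B)g = 424.4 N).

f ≈ 110 N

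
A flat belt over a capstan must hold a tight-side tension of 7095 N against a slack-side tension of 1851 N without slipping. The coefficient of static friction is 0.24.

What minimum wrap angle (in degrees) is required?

T₂/T₁ = e^{μβ} → β = ln(T₂/T₁)/μ.
β = ln(7095/1851)/0.24 = 1.344/0.24 = 5.599 rad.
In degrees: β = 5.599 × 180/π = 321°.

β_min ≈ 321°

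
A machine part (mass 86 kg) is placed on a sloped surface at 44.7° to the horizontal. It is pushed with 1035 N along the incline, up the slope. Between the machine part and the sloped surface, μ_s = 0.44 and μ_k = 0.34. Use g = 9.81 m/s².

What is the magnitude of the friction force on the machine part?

Perpendicular to the surface, N = m g cos θ = 86·9.81·cos 44.7° = 599.7 N.
For equilibrium along the incline the friction force must supply f = m g sin θ − P = 593.4 − 1035 = -441.6 N (positive meaning up-slope).
The static-friction ceiling is μ_s N = 0.44 × 599.7 = 263.9 N.
|-441.6| exceeds 263.9 N, so the machine part slips up-slope; friction is kinetic, f = μ_k N = 0.34×599.7 = 204 N.

f ≈ 204 N (down the incline)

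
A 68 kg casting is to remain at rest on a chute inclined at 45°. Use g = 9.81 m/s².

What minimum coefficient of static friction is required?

At the slip threshold m g sin θ = μ_s m g cos θ, so μ_s,min = tan θ.
μ_s,min = tan 45° = 1.

μ_s,min ≈ 1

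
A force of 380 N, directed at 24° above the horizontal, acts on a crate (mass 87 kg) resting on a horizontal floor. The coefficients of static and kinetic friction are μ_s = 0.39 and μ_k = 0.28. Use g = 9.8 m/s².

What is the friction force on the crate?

f ≈ 195 N

Vertical equilibrium gives N = m g − P sin α = 698 N.
Horizontally, friction must balance P cos α = 347.1 N.
The static-friction limit is μ_s N = 272.2 N.
The required friction exceeds μ_s N, so the crate moves and f = μ_k N = 195 N.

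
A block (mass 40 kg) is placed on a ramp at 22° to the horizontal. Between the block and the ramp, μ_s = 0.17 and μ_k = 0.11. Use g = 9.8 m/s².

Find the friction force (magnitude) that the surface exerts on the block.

f ≈ 40 N (up the incline)

The normal reaction is N = m g cos θ = 363.5 N.
Along the slope the weight component is m g sin θ = 146.8 N; friction must supply exactly this, acting up-slope.
Static friction can supply at most μ_s N = 61.79 N.
Since |146.8| > 61.79 N, static friction cannot hold it; the block slides down the incline and kinetic friction applies: f = μ_k N = 0.11 × 363.5 = 40 N.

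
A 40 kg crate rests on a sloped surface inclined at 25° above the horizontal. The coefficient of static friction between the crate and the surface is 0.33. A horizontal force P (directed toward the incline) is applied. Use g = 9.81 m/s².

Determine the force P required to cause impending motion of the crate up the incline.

P ≈ 369 N

At impending motion up the slope, friction acts down-slope at its limit: f = μ_s N.
Perpendicular to the incline: N = m g cos θ + P sin θ.
Along the incline: P cos θ = m g sin θ + μ_s N = m g sin θ + μ_s (m g cos θ + P sin θ).
Solving, P (cos θ − μ_s sin θ) = m g (sin θ + μ_s cos θ), so P = 40×9.81×(sin 25° + 0.33 cos 25°)/(cos 25° − 0.33 sin 25°) = 392×0.7217/0.7668 = 369 N.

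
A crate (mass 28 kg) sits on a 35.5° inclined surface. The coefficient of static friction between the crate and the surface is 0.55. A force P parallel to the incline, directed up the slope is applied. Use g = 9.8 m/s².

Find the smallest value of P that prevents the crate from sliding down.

The crate tends to slide down (tan θ > μ_s), so at the point of impending slip friction acts up-slope at its limit: f = μ_s N.
P is parallel to the surface, so N = m g cos θ = 223 N.
Along the incline: P + μ_s N = m g sin θ, so P = 159 − 0.55×223 = 36.5 N.

P_min ≈ 36.5 N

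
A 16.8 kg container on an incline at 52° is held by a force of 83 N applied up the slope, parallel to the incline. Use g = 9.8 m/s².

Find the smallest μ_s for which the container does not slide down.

μ_s,min ≈ 0.461

N = m g cos θ = 101.4 N.
Friction must make up the shortfall along the incline: f = m g sin θ − P = 129.7 − 83 = 46.74 N.
At the threshold f = μ_s N, so μ_s,min = 46.74/101.4 = 0.461.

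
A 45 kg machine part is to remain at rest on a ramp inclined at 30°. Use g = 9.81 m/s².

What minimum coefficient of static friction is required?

μ_s,min ≈ 0.577

At the slip threshold m g sin θ = μ_s m g cos θ, so μ_s,min = tan θ.
μ_s,min = tan 30° = 0.577.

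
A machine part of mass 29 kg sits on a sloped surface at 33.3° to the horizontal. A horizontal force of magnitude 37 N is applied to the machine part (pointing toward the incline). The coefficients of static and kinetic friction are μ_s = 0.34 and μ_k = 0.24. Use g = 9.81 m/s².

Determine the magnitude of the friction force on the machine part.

Normal direction: N = m g cos θ + P sin θ = 258.1 N.
Along the incline, the net driving force (taking up-slope positive) is P cos θ − m g sin θ = 30.92 − 156.2 = -125.3 N, so equilibrium requires friction f = 125.3 N (up-slope).
The limit of static friction is μ_s N = 87.75 N.
The required 125.3 N exceeds the static limit, so the machine part slides down-slope and f = μ_k N = 0.24×258.1 = 61.9 N.

f ≈ 61.9 N (up the incline)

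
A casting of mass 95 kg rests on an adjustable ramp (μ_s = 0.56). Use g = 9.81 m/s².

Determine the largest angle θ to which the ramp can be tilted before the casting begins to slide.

At the slip threshold, m g sin θ = μ_s · m g cos θ, so tan θ = μ_s.
θ_max = arctan(0.56) = 29.2°.

θ_max ≈ 29.2°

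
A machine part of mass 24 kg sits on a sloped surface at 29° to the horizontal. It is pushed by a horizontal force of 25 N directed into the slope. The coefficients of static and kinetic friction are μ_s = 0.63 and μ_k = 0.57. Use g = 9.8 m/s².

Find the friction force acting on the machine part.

The horizontal push has a component P sin θ into the surface, so N = m g cos θ + P sin θ = 205.7 + 12.12 = 217.8 N.
Along the incline, the net driving force (taking up-slope positive) is P cos θ − m g sin θ = 21.87 − 114 = -92.16 N, so equilibrium requires friction f = 92.16 N (up-slope).
The limit of static friction is μ_s N = 137.2 N.
|f_req| = 92.16 ≤ 137.2 N → the machine part is in equilibrium; friction equals the required value.

f ≈ 92.2 N (up the incline)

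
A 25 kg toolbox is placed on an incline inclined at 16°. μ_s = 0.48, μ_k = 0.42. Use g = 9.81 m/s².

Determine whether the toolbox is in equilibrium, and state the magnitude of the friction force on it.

N = m g cos θ = 236 N.
Down-slope weight component: m g sin θ = 67.6 N.
μ_s N = 113 N.
67.6 ≤ 113 N, so it stays put; friction = 67.6 N.

f ≈ 67.6 N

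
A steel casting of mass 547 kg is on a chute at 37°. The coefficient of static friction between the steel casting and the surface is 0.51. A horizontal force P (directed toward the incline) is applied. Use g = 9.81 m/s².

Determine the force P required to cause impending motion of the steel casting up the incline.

P ≈ 11000 N

At impending motion up the slope, friction acts down-slope at its limit: f = μ_s N.
Perpendicular to the incline: N = m g cos θ + P sin θ.
Along the incline: P cos θ = m g sin θ + μ_s N = m g sin θ + μ_s (m g cos θ + P sin θ).
Solving, P (cos θ − μ_s sin θ) = m g (sin θ + μ_s cos θ), so P = 547×9.81×(sin 37° + 0.51 cos 37°)/(cos 37° − 0.51 sin 37°) = 5370×1.009/0.4917 = 11000 N.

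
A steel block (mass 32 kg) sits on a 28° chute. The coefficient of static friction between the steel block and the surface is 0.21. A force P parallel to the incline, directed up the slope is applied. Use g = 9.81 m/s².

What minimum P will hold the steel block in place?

P_min ≈ 89.2 N

The steel block tends to slide down (tan θ > μ_s), so at the point of impending slip friction acts up-slope at its limit: f = μ_s N.
P is parallel to the surface, so N = m g cos θ = 277 N.
Along the incline: P + μ_s N = m g sin θ, so P = 147 − 0.21×277 = 89.2 N.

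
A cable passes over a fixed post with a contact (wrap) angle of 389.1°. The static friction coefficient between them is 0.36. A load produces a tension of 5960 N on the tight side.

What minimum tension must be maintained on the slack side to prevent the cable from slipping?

T_min ≈ 517 N

Capstan equation at impending slip: T_tight/T_slack = e^{μβ}.
β = 389.1° = 6.791 rad; e^{μβ} = e^{0.36×6.791} = 11.53.
T_slack = T_tight / e^{μβ} = 5960 / 11.53 = 517 N.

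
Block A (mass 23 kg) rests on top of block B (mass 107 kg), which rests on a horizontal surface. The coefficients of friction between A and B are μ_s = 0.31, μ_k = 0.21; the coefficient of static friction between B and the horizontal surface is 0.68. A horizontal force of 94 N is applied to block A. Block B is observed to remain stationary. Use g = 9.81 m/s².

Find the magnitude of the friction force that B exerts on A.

Between the blocks, N₁ = m_A g = 225.6 N.
Maximum static friction on A from B: μ_s N₁ = 0.31×225.6 = 69.95 N.
Since P = 94 N > 69.95 N, A slides on B; the A–B friction is kinetic: f₁ = μ_k N₁ = 0.21×225.6 = 47.4 N.
By Newton's third law B feels 47.4 N forward from A. With B stationary, the floor's static friction on B balances it: f₂ = 47.4 N (well within μ_s(m_A+m_B)g = 867.2 N).

f ≈ 47.4 N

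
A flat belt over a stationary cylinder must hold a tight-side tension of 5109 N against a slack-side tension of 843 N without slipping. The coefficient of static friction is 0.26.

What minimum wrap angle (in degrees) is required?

β_min ≈ 397°

T₂/T₁ = e^{μβ} → β = ln(T₂/T₁)/μ.
β = ln(5109/843)/0.26 = 1.802/0.26 = 6.93 rad.
In degrees: β = 6.93 × 180/π = 397°.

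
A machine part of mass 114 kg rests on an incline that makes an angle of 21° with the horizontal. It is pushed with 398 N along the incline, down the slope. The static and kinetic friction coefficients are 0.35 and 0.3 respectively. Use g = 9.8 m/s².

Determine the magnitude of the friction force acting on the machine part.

f ≈ 313 N (up the incline)

The normal reaction is N = m g cos θ = 1043 N.
Parallel to the incline, ΣF = 0 gives f = m g sin θ + P = 400.4 + 398 = 798.4 N (up-slope positive).
Static friction can supply at most μ_s N = 365 N.
|798.4| exceeds 365 N, so the machine part slips down-slope; friction is kinetic, f = μ_k N = 0.3×1043 = 313 N.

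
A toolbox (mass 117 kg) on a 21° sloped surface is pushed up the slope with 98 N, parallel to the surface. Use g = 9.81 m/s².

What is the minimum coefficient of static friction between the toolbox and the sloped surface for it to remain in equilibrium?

μ_s,min ≈ 0.292

N = m g cos θ = 1072 N.
Friction must make up the shortfall along the incline: f = m g sin θ − P = 411.3 − 98 = 313.3 N.
At the threshold f = μ_s N, so μ_s,min = 313.3/1072 = 0.292.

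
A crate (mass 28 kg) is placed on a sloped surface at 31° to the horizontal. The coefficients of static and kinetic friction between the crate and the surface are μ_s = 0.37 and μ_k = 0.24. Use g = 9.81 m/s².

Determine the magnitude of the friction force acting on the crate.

The normal reaction is N = m g cos θ = 235.4 N.
For equilibrium along the incline, friction must balance the weight component: f = m g sin θ = 141.5 N up the slope.
The static-friction ceiling is μ_s N = 0.37 × 235.4 = 87.12 N.
Since |141.5| > 87.12 N, static friction cannot hold it; the crate slides down the incline and kinetic friction applies: f = μ_k N = 0.24 × 235.4 = 56.5 N.

f ≈ 56.5 N (up the incline)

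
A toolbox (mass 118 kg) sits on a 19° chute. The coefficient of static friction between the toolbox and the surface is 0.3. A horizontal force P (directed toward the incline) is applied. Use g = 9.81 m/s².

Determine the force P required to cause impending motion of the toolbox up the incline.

P ≈ 832 N

At impending motion up the slope, friction acts down-slope at its limit: f = μ_s N.
Perpendicular to the incline: N = m g cos θ + P sin θ.
Along the incline: P cos θ = m g sin θ + μ_s N = m g sin θ + μ_s (m g cos θ + P sin θ).
Solving, P (cos θ − μ_s sin θ) = m g (sin θ + μ_s cos θ), so P = 118×9.81×(sin 19° + 0.3 cos 19°)/(cos 19° − 0.3 sin 19°) = 1160×0.6092/0.8478 = 832 N.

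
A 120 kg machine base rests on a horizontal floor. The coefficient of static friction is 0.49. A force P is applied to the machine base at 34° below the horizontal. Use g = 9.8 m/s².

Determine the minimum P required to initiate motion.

P ≈ 1040 N

N = m g + P sin α (the push presses the machine base into the horizontal floor).
At impending slip, P cos α = μ_s N = μ_s (m g + P sin α).
Solving: P (cos α − μ_s sin α) = μ_s m g → P = 0.49×1180/(cos 34° − 0.49 sin 34°) = 576/0.555 = 1040 N.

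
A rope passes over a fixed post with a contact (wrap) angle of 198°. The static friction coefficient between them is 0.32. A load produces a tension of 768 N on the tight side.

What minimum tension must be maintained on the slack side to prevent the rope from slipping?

T_min ≈ 254 N

Capstan equation at impending slip: T_tight/T_slack = e^{μβ}.
β = 198° = 3.456 rad; e^{μβ} = e^{0.32×3.456} = 3.022.
T_slack = T_tight / e^{μβ} = 768 / 3.022 = 254 N.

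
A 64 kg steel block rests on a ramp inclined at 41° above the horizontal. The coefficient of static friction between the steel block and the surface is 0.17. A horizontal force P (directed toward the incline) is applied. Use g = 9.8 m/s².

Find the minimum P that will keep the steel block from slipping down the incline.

P_min ≈ 382 N

The steel block tends to slide down (tan θ > μ_s), so at the point of impending slip friction acts up-slope at its limit: f = μ_s N.
Perpendicular to the incline: N = m g cos θ + P sin θ.
Along the incline: P cos θ + μ_s N = m g sin θ, i.e. P cos θ + μ_s (m g cos θ + P sin θ) = m g sin θ.
Solving, P (cos θ + μ_s sin θ) = m g (sin θ − μ_s cos θ), so P = 627×0.5278/0.8662 = 382 N.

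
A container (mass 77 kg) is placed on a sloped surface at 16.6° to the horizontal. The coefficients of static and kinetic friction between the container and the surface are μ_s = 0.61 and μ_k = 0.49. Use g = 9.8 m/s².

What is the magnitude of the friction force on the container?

Perpendicular to the surface, N = m g cos θ = 77·9.8·cos 16.6° = 723.2 N.
For equilibrium along the incline, friction must balance the weight component: f = m g sin θ = 215.6 N up the slope.
Static friction can supply at most μ_s N = 441.1 N.
Since |215.6| ≤ 441.1 N, no slip — friction simply equals what equilibrium demands.

f ≈ 216 N (up the incline)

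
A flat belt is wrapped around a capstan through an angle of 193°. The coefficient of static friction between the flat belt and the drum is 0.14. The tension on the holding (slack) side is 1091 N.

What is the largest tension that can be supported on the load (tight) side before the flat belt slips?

T_max ≈ 1750 N

At impending slip the capstan equation gives T₂/T₁ = e^{μβ} with β in radians.
β = 193° × π/180 = 3.368 rad.
e^{μβ} = e^{0.14×3.368} = 1.603.
T₂ = T₁ · e^{μβ} = 1091 × 1.603 = 1750 N.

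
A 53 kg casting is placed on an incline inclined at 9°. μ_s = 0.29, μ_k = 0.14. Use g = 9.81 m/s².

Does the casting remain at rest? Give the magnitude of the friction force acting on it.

N = m g cos θ = 514 N.
Down-slope weight component: m g sin θ = 81.3 N.
μ_s N = 149 N.
81.3 ≤ 149 N, so it stays put; friction = 81.3 N.

f ≈ 81.3 N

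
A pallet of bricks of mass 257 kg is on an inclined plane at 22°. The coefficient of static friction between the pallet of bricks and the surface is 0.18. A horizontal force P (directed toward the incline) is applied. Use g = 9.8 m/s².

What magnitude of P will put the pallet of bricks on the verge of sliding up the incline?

P ≈ 1590 N

At impending motion up the slope, friction acts down-slope at its limit: f = μ_s N.
Perpendicular to the incline: N = m g cos θ + P sin θ.
Along the incline: P cos θ = m g sin θ + μ_s N = m g sin θ + μ_s (m g cos θ + P sin θ).
Solving, P (cos θ − μ_s sin θ) = m g (sin θ + μ_s cos θ), so P = 257×9.8×(sin 22° + 0.18 cos 22°)/(cos 22° − 0.18 sin 22°) = 2520×0.5415/0.8598 = 1590 N.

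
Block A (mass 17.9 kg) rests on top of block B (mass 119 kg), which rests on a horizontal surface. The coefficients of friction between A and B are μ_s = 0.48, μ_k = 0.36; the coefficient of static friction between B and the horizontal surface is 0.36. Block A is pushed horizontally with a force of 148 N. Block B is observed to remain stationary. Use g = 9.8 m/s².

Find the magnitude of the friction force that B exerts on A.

f ≈ 63.2 N

The normal force B exerts on A is simply A's weight, N₁ = 175.4 N.
Maximum static friction on A from B: μ_s N₁ = 0.48×175.4 = 84.2 N.
P = 148 N exceeds that limit, so A slips over B and the interface friction becomes kinetic: f₁ = μ_k N₁ = 0.36×175.4 = 63.2 N.
B experiences an equal 63.2 N forward from A (third law). B is in equilibrium, so the floor supplies f₂ = 63.2 N of static friction (limit μ_s(m_A+m_B)g = 483 N, not exceeded).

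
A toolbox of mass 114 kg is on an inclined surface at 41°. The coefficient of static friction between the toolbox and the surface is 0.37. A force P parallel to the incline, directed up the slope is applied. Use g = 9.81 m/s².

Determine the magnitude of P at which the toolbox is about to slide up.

P ≈ 1050 N

At impending motion up the slope, friction acts down-slope at its limit: f = μ_s N.
P is parallel to the surface, so N = m g cos θ = 844 N.
Along the incline: P = m g sin θ + μ_s N = 734 + 0.37×844 = 1050 N.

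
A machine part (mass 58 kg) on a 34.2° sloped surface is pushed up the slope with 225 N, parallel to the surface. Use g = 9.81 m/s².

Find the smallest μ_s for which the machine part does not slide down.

μ_s,min ≈ 0.201

N = m g cos θ = 470.6 N.
Friction must make up the shortfall along the incline: f = m g sin θ − P = 319.8 − 225 = 94.81 N.
At the threshold f = μ_s N, so μ_s,min = 94.81/470.6 = 0.201.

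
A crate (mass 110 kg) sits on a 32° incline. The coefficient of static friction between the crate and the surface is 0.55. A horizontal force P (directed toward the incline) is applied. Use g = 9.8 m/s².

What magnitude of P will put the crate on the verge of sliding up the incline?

At impending motion up the slope, friction acts down-slope at its limit: f = μ_s N.
Perpendicular to the incline: N = m g cos θ + P sin θ.
Along the incline: P cos θ = m g sin θ + μ_s N = m g sin θ + μ_s (m g cos θ + P sin θ).
Solving, P (cos θ − μ_s sin θ) = m g (sin θ + μ_s cos θ), so P = 110×9.8×(sin 32° + 0.55 cos 32°)/(cos 32° − 0.55 sin 32°) = 1080×0.9963/0.5566 = 1930 N.

P ≈ 1930 N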